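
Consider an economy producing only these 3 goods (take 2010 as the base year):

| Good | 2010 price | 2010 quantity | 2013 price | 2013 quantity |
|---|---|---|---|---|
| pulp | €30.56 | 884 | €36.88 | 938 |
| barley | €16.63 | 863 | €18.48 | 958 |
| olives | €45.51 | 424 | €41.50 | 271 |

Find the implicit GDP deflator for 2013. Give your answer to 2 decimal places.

111.62

Nominal GDP 2013 = 36.88·938 + 18.48·958 + 41.50·271 = 63543.78.
Real GDP 2013 (at 2010 prices) = 30.56·938 + 16.63·958 + 45.51·271 = 56930.03.
Deflator = Nominal/Real × 100 = 63543.78/56930.03 × 100 = 111.617.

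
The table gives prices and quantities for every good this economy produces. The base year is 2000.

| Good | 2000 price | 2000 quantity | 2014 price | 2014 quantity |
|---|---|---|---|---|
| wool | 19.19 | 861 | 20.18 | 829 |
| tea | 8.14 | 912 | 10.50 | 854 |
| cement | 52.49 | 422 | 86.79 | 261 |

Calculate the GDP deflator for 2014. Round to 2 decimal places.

Nominal GDP 2014 = 20.18·829 + 10.50·854 + 86.79·261 = 48348.41.
Real GDP 2014 (at 2000 prices) = 19.19·829 + 8.14·854 + 52.49·261 = 36559.96.
Deflator = Nominal/Real × 100 = 48348.41/36559.96 × 100 = 132.244.

132.24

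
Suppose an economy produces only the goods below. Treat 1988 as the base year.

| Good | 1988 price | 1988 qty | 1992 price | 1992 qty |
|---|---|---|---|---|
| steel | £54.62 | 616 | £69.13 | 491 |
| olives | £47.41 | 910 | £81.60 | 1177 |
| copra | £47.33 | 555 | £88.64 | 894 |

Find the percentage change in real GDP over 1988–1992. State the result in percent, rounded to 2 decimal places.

21.23%

Real GDP 1988 = Nominal GDP 1988 = 54.62·616 + 47.41·910 + 47.33·555 = 103057.17.
Real GDP 1992 (at 1988 prices) = 54.62·491 + 47.41·1177 + 47.33·894 = 124933.01.
Real growth = 124933.01/103057.17 − 1 = 0.2123.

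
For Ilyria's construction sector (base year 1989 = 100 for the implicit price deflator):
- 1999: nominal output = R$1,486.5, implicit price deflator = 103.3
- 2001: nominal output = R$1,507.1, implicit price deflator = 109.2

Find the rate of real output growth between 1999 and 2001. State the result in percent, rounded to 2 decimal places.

-4.09%

Deflate each year: 1999 → 1486.5/1.033 = 1439.01; 2001 → 1507.1/1.092 = 1380.13.
So real output changed by 1380.13/1439.01 − 1 = -0.0409, i.e. -4.09%.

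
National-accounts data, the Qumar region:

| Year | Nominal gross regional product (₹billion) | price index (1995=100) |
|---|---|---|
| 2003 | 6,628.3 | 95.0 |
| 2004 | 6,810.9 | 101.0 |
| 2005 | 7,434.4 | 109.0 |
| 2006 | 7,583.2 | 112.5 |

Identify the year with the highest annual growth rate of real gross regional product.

2004: real = 6810.9/1.010 = 6743.47; growth vs 2003 (6977.16) = -3.35%.
2005: real = 7434.4/1.090 = 6820.55; growth vs 2004 (6743.47) = 1.14%.
2006: real = 7583.2/1.125 = 6740.62; growth vs 2005 (6820.55) = -1.17%.

2005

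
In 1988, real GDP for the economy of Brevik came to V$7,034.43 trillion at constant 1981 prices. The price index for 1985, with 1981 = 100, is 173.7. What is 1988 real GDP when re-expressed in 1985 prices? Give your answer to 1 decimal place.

Real GDP in 1985 prices = Real GDP in 1981 prices × (P_1985/P_1981) = 7034.43 × 1.737 = 12218.80.

V$12,218.8 trillion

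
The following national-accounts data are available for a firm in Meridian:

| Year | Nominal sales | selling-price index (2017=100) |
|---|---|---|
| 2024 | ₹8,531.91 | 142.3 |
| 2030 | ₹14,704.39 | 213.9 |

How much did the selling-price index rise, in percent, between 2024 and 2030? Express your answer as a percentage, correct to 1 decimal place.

Price-level change = 213.9 / 142.3 − 1 = 0.5032.

50.3%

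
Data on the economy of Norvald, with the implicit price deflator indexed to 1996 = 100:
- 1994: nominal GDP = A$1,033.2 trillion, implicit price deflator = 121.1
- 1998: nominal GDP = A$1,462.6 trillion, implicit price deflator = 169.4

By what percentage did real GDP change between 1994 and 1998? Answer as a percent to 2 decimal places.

1.20%

Deflate each year: 1994 → 1033.2/1.211 = 853.18; 1998 → 1462.6/1.694 = 863.40.
So real GDP changed by 863.40/853.18 − 1 = 0.0120, i.e. 1.20%.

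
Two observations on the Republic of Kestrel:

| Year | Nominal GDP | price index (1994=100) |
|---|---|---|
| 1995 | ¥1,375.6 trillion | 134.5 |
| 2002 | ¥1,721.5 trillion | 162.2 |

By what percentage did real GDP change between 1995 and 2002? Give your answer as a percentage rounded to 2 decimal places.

3.77%

Deflate each year: 1995 → 1375.6/1.345 = 1022.75; 2002 → 1721.5/1.622 = 1061.34.
So real GDP changed by 1061.34/1022.75 − 1 = 0.0377, i.e. 3.77%.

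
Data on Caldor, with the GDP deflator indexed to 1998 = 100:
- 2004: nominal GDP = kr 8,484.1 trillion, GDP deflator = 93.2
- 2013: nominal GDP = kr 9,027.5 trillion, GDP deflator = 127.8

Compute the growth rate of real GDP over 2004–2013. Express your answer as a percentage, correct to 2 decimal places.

Real GDP 2004 = 8484.1 / 0.932 = 9103.11.
Real GDP 2013 = 9027.5 / 1.278 = 7063.77.
Real growth = 7063.77 / 9103.11 − 1 = -0.2240.

-22.40%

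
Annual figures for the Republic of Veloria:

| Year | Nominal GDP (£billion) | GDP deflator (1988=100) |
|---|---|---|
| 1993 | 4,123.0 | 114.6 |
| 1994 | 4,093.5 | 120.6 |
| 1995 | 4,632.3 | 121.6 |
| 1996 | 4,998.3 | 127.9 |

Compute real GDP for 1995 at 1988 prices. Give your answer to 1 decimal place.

Real GDP 1995 = 4632.3 / 1.216 = 3809.46.

£3,809.5 billion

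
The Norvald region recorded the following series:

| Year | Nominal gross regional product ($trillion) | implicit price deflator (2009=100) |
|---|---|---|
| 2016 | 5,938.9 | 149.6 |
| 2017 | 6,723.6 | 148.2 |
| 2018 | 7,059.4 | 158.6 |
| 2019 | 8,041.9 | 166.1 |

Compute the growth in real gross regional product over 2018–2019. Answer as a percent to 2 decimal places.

Real gross regional product 2018 = 7059.4/1.586 = 4451.07.
Real gross regional product 2019 = 8041.9/1.661 = 4841.60.
Change = 4841.60/4451.07 − 1 = 0.0877.

8.77%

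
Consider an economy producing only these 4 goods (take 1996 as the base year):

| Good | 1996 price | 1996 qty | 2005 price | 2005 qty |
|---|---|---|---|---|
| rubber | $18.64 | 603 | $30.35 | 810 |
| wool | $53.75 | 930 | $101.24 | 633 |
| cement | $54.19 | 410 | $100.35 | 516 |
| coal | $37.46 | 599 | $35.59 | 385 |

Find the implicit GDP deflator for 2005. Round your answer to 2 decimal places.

168.46

Nominal GDP 2005 = 30.35·810 + 101.24·633 + 100.35·516 + 35.59·385 = 154151.17.
Real GDP 2005 (at 1996 prices) = 18.64·810 + 53.75·633 + 54.19·516 + 37.46·385 = 91506.29.
Deflator = Nominal/Real × 100 = 154151.17/91506.29 × 100 = 168.460.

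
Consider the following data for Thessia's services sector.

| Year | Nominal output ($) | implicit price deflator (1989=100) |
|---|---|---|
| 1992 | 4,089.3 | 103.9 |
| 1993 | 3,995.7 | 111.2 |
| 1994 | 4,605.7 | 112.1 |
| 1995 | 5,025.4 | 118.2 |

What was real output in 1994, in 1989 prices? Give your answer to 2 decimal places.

Real output 1994 = 4605.7 / 1.121 = 4108.56.

$4,108.56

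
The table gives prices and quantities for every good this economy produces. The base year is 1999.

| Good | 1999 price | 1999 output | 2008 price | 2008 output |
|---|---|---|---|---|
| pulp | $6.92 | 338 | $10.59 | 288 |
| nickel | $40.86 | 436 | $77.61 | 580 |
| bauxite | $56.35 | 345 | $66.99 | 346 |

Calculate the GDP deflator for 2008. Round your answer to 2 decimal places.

Nominal GDP 2008 = 10.59·288 + 77.61·580 + 66.99·346 = 71242.26.
Real GDP 2008 (at 1999 prices) = 6.92·288 + 40.86·580 + 56.35·346 = 45188.86.
Deflator = Nominal/Real × 100 = 71242.26/45188.86 × 100 = 157.654.

157.65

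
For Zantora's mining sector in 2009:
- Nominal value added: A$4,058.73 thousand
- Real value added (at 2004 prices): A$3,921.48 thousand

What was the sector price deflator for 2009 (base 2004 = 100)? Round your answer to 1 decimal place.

sector price deflator = (Nominal / Real) × 100 = 4058.73 / 3921.48 × 100 = 103.50.

103.5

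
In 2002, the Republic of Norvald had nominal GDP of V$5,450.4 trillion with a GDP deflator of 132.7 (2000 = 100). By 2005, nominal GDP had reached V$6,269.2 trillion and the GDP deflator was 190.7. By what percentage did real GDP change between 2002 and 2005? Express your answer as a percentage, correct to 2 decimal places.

Real GDP 2002 = 5450.4 / 1.327 = 4107.31.
Real GDP 2005 = 6269.2 / 1.907 = 3287.47.
Real growth = 3287.47 / 4107.31 − 1 = -0.1996.

-19.96%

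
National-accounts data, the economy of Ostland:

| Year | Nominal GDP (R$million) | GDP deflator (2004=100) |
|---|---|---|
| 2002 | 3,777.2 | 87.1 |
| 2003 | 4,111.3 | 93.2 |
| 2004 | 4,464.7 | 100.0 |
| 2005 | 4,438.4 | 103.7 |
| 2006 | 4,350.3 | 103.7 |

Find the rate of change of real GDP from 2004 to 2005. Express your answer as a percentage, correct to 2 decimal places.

Real GDP 2004 = 4464.7/1.000 = 4464.70.
Real GDP 2005 = 4438.4/1.037 = 4280.04.
Change = 4280.04/4464.70 − 1 = -0.0414.

-4.14%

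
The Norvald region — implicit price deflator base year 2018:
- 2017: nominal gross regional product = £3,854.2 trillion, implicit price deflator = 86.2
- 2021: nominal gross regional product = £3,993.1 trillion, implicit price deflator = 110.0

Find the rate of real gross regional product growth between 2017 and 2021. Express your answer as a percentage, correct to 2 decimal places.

-18.81%

Deflate each year: 2017 → 3854.2/0.862 = 4471.23; 2021 → 3993.1/1.100 = 3630.09.
So real gross regional product changed by 3630.09/4471.23 − 1 = -0.1881, i.e. -18.81%.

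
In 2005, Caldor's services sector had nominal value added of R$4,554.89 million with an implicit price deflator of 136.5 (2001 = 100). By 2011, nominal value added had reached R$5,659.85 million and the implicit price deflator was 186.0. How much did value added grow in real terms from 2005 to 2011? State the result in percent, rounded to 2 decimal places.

-8.81%

Real value added 2005 = 4554.89 / 1.365 = 3336.92.
Real value added 2011 = 5659.85 / 1.860 = 3042.93.
Real growth = 3042.93 / 3336.92 − 1 = -0.0881.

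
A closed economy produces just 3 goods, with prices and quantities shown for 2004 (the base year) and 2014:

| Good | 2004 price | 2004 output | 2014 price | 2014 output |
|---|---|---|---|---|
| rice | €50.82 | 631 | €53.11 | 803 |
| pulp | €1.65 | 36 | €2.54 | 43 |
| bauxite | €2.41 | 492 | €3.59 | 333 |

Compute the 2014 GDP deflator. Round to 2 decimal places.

Nominal GDP 2014 = 53.11·803 + 2.54·43 + 3.59·333 = 43952.02.
Real GDP 2014 (at 2004 prices) = 50.82·803 + 1.65·43 + 2.41·333 = 41681.94.
Deflator = Nominal/Real × 100 = 43952.02/41681.94 × 100 = 105.446.

105.45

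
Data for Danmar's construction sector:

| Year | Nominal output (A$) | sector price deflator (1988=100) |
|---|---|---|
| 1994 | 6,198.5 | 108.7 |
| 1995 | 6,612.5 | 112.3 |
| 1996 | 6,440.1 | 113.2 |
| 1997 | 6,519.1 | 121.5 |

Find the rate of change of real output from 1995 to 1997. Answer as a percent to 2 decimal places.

Real output 1995 = 6612.5/1.123 = 5888.25.
Real output 1997 = 6519.1/1.215 = 5365.51.
Change = 5365.51/5888.25 − 1 = -0.0888.

-8.88%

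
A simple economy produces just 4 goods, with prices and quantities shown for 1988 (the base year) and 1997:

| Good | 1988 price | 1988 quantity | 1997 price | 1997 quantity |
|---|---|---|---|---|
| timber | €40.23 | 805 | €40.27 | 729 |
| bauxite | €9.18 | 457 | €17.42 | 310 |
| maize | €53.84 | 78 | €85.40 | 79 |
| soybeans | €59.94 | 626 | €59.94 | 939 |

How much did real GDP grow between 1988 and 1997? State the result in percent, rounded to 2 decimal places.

18.40%

Real GDP 1988 = Nominal GDP 1988 = 40.23·805 + 9.18·457 + 53.84·78 + 59.94·626 = 78302.37.
Real GDP 1997 (at 1988 prices) = 40.23·729 + 9.18·310 + 53.84·79 + 59.94·939 = 92710.49.
Real growth = 92710.49/78302.37 − 1 = 0.1840.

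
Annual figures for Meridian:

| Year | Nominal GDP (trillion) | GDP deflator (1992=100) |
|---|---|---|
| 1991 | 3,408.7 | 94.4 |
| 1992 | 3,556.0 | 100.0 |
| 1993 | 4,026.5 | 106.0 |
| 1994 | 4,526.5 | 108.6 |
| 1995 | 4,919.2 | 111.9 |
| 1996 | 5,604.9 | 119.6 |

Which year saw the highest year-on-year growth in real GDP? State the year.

1994

1992: real = 3556.0/1.000 = 3556.00; growth vs 1991 (3610.91) = -1.52%.
1993: real = 4026.5/1.060 = 3798.58; growth vs 1992 (3556.00) = 6.82%.
1994: real = 4526.5/1.086 = 4168.05; growth vs 1993 (3798.58) = 9.73%.
1995: real = 4919.2/1.119 = 4396.07; growth vs 1994 (4168.05) = 5.47%.
1996: real = 5604.9/1.196 = 4686.37; growth vs 1995 (4396.07) = 6.60%.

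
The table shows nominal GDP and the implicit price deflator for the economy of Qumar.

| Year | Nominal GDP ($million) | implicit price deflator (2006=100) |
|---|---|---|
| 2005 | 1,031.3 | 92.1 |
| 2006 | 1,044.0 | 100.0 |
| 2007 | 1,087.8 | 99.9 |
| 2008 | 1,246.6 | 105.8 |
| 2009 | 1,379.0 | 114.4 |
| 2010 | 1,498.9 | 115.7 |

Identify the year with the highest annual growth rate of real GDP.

2008

2006: real = 1044.0/1.000 = 1044.00; growth vs 2005 (1119.76) = -6.77%.
2007: real = 1087.8/0.999 = 1088.89; growth vs 2006 (1044.00) = 4.30%.
2008: real = 1246.6/1.058 = 1178.26; growth vs 2007 (1088.89) = 8.21%.
2009: real = 1379.0/1.144 = 1205.42; growth vs 2008 (1178.26) = 2.31%.
2010: real = 1498.9/1.157 = 1295.51; growth vs 2009 (1205.42) = 7.47%.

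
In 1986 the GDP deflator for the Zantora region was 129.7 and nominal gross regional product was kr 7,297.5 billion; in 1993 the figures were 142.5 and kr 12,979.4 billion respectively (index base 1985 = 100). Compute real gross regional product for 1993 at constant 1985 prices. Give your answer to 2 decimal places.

Real gross regional product = Nominal / (GDP deflator/100) = 12979.4 / 1.425 = 9108.35.

kr 9,108.35 billion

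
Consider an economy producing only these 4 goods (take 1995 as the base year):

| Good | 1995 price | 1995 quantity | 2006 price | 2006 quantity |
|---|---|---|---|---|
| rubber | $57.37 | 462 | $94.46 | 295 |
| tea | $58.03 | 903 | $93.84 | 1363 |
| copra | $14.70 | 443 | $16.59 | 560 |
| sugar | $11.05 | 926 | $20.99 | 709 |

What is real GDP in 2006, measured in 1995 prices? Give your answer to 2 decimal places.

Real GDP 2006 = Σ (p_1995 × q_2006) = 57.37·295 + 58.03·1363 + 14.70·560 + 11.05·709 = 112085.49.

$112085.49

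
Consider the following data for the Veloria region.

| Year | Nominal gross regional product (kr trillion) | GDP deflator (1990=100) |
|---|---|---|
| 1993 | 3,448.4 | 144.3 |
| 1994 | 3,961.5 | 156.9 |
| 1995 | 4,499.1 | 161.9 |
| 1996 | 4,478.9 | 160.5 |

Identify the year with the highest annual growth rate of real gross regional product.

1994: real = 3961.5/1.569 = 2524.86; growth vs 1993 (2389.74) = 5.65%.
1995: real = 4499.1/1.619 = 2778.94; growth vs 1994 (2524.86) = 10.06%.
1996: real = 4478.9/1.605 = 2790.59; growth vs 1995 (2778.94) = 0.42%.

1995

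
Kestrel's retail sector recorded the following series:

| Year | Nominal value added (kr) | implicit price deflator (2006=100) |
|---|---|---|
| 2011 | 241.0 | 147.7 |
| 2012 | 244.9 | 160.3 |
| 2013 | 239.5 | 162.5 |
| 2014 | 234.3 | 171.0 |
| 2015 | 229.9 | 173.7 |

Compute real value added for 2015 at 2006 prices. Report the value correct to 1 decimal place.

Real value added 2015 = 229.9 / 1.737 = 132.35.

kr 132.4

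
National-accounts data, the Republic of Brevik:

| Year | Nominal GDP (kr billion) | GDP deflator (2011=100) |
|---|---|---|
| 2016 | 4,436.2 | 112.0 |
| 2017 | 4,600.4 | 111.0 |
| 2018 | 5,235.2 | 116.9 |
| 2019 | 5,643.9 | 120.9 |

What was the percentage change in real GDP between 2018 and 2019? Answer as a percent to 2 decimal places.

Real GDP 2018 = 5235.2/1.169 = 4478.36.
Real GDP 2019 = 5643.9/1.209 = 4668.24.
Change = 4668.24/4478.36 − 1 = 0.0424.

4.24%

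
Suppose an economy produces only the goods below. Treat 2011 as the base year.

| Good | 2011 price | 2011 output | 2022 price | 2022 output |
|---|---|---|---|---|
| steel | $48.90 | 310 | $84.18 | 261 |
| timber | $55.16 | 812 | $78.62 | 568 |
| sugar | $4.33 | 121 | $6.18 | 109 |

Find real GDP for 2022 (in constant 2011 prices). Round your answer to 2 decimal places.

Real GDP 2022 = Σ (p_2011 × q_2022) = 48.90·261 + 55.16·568 + 4.33·109 = 44565.75.

$44565.75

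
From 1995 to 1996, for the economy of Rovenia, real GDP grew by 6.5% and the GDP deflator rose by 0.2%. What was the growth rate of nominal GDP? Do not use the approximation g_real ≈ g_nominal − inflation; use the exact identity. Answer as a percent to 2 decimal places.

(1 + g_nom) = (1 + g_real)(1 + π) = 1.0650 × 1.0020 = 1.06713.

6.71%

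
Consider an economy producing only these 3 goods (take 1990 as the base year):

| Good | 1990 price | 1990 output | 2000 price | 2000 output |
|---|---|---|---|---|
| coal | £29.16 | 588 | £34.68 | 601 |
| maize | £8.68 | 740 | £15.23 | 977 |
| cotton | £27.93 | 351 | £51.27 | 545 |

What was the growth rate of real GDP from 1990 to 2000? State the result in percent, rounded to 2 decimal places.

23.54%

Real GDP 1990 = Nominal GDP 1990 = 29.16·588 + 8.68·740 + 27.93·351 = 33372.71.
Real GDP 2000 (at 1990 prices) = 29.16·601 + 8.68·977 + 27.93·545 = 41227.37.
Real growth = 41227.37/33372.71 − 1 = 0.2354.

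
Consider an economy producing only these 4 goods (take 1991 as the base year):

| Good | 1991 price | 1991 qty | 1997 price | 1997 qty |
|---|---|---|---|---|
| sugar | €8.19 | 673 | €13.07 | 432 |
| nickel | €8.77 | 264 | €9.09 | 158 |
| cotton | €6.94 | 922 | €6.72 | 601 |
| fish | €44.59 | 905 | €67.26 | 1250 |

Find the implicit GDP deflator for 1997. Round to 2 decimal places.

146.83

Nominal GDP 1997 = 13.07·432 + 9.09·158 + 6.72·601 + 67.26·1250 = 95196.18.
Real GDP 1997 (at 1991 prices) = 8.19·432 + 8.77·158 + 6.94·601 + 44.59·1250 = 64832.18.
Deflator = Nominal/Real × 100 = 95196.18/64832.18 × 100 = 146.835.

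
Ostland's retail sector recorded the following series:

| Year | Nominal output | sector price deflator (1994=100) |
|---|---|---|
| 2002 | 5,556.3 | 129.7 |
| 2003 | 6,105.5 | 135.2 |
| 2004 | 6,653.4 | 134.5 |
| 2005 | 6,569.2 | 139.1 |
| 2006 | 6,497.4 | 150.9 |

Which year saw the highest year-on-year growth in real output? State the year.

2004

2003: real = 6105.5/1.352 = 4515.90; growth vs 2002 (4283.96) = 5.41%.
2004: real = 6653.4/1.345 = 4946.77; growth vs 2003 (4515.90) = 9.54%.
2005: real = 6569.2/1.391 = 4722.65; growth vs 2004 (4946.77) = -4.53%.
2006: real = 6497.4/1.509 = 4305.77; growth vs 2005 (4722.65) = -8.83%.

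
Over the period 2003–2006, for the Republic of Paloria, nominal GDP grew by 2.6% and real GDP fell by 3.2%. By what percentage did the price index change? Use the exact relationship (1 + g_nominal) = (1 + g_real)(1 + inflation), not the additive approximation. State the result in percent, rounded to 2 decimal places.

5.99%

(1 + g_nom) = (1 + g_real)(1 + π), so π = 1.0260 / 0.9680 − 1 = 0.05992.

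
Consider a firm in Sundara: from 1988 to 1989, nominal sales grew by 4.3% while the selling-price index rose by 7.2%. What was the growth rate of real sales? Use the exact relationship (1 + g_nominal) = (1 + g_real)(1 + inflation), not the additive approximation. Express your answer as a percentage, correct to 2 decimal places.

(1 + g_nom) = (1 + g_real)(1 + π), so g_real = 1.0430 / 1.0720 − 1 = -0.02705.

-2.71%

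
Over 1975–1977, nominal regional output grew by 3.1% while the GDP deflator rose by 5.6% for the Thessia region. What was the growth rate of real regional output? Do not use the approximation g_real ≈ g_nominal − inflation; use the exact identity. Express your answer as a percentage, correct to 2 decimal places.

-2.37%

(1 + g_nom) = (1 + g_real)(1 + π), so g_real = 1.0310 / 1.0560 − 1 = -0.02367.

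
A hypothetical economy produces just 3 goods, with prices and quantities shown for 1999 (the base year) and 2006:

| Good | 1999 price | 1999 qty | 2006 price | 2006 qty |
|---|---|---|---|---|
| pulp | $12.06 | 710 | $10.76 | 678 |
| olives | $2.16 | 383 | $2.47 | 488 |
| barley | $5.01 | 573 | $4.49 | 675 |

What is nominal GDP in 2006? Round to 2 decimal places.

Nominal GDP 2006 = Σ (p_2006 × q_2006) = 10.76·678 + 2.47·488 + 4.49·675 = 11531.39.

$11531.39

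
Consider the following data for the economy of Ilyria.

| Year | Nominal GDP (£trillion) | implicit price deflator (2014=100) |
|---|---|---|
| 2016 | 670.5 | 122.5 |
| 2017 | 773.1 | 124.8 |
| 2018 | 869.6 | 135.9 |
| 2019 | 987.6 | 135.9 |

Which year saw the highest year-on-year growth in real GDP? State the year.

2019

2017: real = 773.1/1.248 = 619.47; growth vs 2016 (547.35) = 13.18%.
2018: real = 869.6/1.359 = 639.88; growth vs 2017 (619.47) = 3.29%.
2019: real = 987.6/1.359 = 726.71; growth vs 2018 (639.88) = 13.57%.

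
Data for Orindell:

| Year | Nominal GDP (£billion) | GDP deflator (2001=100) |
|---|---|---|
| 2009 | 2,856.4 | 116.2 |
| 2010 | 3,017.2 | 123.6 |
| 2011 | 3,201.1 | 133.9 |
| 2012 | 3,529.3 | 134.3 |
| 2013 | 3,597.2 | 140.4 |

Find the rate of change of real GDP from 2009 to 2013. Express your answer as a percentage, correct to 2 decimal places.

Real GDP 2009 = 2856.4/1.162 = 2458.18.
Real GDP 2013 = 3597.2/1.404 = 2562.11.
Change = 2562.11/2458.18 − 1 = 0.0423.

4.23%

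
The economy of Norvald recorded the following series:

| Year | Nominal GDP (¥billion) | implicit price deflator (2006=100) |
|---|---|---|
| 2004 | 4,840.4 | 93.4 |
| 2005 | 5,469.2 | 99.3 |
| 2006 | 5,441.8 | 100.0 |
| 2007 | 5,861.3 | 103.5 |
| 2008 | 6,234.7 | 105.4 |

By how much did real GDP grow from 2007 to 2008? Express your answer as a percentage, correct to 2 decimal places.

Real GDP 2007 = 5861.3/1.035 = 5663.09.
Real GDP 2008 = 6234.7/1.054 = 5915.28.
Change = 5915.28/5663.09 − 1 = 0.0445.

4.45%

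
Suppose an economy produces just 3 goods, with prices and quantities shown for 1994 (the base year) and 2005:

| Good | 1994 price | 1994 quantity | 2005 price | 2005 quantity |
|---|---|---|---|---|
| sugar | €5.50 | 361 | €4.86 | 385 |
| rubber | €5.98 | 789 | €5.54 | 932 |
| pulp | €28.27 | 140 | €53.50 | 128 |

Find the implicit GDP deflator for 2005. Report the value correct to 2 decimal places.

Nominal GDP 2005 = 4.86·385 + 5.54·932 + 53.50·128 = 13882.38.
Real GDP 2005 (at 1994 prices) = 5.50·385 + 5.98·932 + 28.27·128 = 11309.42.
Deflator = Nominal/Real × 100 = 13882.38/11309.42 × 100 = 122.751.

122.75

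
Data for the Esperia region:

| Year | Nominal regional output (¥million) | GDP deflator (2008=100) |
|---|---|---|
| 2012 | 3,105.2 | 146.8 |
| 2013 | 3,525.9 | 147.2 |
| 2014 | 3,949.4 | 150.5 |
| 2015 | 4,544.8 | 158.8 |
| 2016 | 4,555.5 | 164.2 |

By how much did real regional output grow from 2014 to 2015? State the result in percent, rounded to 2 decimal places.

9.06%

Real regional output 2014 = 3949.4/1.505 = 2624.19.
Real regional output 2015 = 4544.8/1.588 = 2861.96.
Change = 2861.96/2624.19 − 1 = 0.0906.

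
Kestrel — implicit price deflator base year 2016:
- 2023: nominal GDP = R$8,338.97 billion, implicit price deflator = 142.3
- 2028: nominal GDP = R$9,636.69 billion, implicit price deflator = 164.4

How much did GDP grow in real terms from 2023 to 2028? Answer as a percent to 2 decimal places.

Real GDP 2023 = 8338.97 / 1.423 = 5860.13.
Real GDP 2028 = 9636.69 / 1.644 = 5861.73.
Real growth = 5861.73 / 5860.13 − 1 = 0.0003.

0.03%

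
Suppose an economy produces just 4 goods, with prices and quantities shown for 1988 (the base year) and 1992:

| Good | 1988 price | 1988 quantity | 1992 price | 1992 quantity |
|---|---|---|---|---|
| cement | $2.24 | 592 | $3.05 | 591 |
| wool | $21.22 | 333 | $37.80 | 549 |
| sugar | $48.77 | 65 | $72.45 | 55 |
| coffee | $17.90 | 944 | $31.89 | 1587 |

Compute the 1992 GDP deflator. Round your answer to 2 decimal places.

175.09

Nominal GDP 1992 = 3.05·591 + 37.80·549 + 72.45·55 + 31.89·1587 = 77148.93.
Real GDP 1992 (at 1988 prices) = 2.24·591 + 21.22·549 + 48.77·55 + 17.90·1587 = 44063.27.
Deflator = Nominal/Real × 100 = 77148.93/44063.27 × 100 = 175.087.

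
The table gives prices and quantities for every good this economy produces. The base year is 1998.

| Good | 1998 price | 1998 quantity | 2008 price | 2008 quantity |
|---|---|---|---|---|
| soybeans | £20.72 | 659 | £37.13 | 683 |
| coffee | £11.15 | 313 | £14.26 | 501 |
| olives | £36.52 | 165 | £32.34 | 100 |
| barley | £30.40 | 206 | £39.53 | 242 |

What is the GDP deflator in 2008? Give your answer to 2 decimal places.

Nominal GDP 2008 = 37.13·683 + 14.26·501 + 32.34·100 + 39.53·242 = 45304.31.
Real GDP 2008 (at 1998 prices) = 20.72·683 + 11.15·501 + 36.52·100 + 30.40·242 = 30746.71.
Deflator = Nominal/Real × 100 = 45304.31/30746.71 × 100 = 147.347.

147.35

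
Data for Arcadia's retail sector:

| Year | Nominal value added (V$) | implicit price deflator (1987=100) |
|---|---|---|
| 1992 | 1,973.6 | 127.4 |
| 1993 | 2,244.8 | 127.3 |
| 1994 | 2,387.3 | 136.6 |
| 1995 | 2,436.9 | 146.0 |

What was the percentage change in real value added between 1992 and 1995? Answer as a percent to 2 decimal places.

Real value added 1992 = 1973.6/1.274 = 1549.14.
Real value added 1995 = 2436.9/1.460 = 1669.11.
Change = 1669.11/1549.14 − 1 = 0.0774.

7.74%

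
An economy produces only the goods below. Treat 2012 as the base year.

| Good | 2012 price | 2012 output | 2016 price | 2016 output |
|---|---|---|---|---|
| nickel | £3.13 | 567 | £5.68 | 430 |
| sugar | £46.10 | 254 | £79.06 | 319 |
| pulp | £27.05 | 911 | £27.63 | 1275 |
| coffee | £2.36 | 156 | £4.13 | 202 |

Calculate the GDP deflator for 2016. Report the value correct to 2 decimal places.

124.91

Nominal GDP 2016 = 5.68·430 + 79.06·319 + 27.63·1275 + 4.13·202 = 63725.05.
Real GDP 2016 (at 2012 prices) = 3.13·430 + 46.10·319 + 27.05·1275 + 2.36·202 = 51017.27.
Deflator = Nominal/Real × 100 = 63725.05/51017.27 × 100 = 124.909.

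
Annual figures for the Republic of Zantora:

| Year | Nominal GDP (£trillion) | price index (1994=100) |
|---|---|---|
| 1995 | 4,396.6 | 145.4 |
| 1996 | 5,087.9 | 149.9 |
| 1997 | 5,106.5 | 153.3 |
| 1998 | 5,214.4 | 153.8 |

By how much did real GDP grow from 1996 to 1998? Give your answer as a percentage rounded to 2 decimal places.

-0.11%

Real GDP 1996 = 5087.9/1.499 = 3394.20.
Real GDP 1998 = 5214.4/1.538 = 3390.38.
Change = 3390.38/3394.20 − 1 = -0.0011.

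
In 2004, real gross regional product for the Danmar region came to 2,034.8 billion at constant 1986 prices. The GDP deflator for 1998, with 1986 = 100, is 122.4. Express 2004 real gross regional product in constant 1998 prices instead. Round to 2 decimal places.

Real gross regional product in 1998 prices = Real gross regional product in 1986 prices × (P_1998/P_1986) = 2034.8 × 1.224 = 2490.60.

2,490.60 billion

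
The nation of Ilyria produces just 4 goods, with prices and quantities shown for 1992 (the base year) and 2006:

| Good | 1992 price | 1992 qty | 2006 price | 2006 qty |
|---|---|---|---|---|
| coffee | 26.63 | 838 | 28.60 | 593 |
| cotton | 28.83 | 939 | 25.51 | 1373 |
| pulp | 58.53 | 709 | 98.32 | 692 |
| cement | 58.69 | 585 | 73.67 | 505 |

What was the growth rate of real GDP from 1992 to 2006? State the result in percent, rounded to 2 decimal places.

0.24%

Real GDP 1992 = Nominal GDP 1992 = 26.63·838 + 28.83·939 + 58.53·709 + 58.69·585 = 125218.73.
Real GDP 2006 (at 1992 prices) = 26.63·593 + 28.83·1373 + 58.53·692 + 58.69·505 = 125516.39.
Real growth = 125516.39/125218.73 − 1 = 0.0024.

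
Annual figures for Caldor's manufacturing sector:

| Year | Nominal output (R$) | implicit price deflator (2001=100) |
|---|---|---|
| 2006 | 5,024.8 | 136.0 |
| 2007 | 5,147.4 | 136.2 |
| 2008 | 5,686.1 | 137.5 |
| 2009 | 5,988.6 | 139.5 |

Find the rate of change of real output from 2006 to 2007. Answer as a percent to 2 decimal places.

Real output 2006 = 5024.8/1.360 = 3694.71.
Real output 2007 = 5147.4/1.362 = 3779.30.
Change = 3779.30/3694.71 − 1 = 0.0229.

2.29%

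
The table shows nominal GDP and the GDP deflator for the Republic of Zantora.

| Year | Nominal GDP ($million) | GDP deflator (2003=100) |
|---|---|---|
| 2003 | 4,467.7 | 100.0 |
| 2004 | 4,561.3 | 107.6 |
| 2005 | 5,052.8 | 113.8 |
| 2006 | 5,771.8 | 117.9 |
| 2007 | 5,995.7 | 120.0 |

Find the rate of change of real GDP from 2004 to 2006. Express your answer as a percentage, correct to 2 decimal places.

Real GDP 2004 = 4561.3/1.076 = 4239.13.
Real GDP 2006 = 5771.8/1.179 = 4895.50.
Change = 4895.50/4239.13 − 1 = 0.1548.

15.48%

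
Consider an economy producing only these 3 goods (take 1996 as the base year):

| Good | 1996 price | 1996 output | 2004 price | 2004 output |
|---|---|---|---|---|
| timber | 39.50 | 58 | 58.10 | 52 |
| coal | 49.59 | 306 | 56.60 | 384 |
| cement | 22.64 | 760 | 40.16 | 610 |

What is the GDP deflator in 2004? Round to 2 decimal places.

141.10

Nominal GDP 2004 = 58.10·52 + 56.60·384 + 40.16·610 = 49253.20.
Real GDP 2004 (at 1996 prices) = 39.50·52 + 49.59·384 + 22.64·610 = 34906.96.
Deflator = Nominal/Real × 100 = 49253.20/34906.96 × 100 = 141.099.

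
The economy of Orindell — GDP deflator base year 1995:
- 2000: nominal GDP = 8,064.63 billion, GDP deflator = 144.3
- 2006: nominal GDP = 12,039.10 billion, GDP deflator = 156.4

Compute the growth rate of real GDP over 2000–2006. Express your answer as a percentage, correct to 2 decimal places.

37.73%

Real GDP 2000 = 8064.63 / 1.443 = 5588.79.
Real GDP 2006 = 12039.10 / 1.564 = 7697.63.
Real growth = 7697.63 / 5588.79 − 1 = 0.3773.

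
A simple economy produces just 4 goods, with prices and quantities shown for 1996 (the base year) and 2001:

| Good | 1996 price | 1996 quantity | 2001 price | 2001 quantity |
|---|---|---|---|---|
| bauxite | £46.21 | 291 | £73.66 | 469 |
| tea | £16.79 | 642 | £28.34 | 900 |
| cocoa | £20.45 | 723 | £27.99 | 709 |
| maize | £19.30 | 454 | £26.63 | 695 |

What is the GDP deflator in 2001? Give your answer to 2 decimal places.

152.10

Nominal GDP 2001 = 73.66·469 + 28.34·900 + 27.99·709 + 26.63·695 = 98405.30.
Real GDP 2001 (at 1996 prices) = 46.21·469 + 16.79·900 + 20.45·709 + 19.30·695 = 64696.04.
Deflator = Nominal/Real × 100 = 98405.30/64696.04 × 100 = 152.104.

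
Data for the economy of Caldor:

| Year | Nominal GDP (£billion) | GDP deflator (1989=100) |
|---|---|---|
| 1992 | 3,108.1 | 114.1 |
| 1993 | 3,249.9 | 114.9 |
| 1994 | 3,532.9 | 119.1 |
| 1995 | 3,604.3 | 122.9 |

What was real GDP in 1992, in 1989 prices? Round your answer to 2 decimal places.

Real GDP 1992 = 3108.1 / 1.141 = 2724.01.

£2,724.01 billion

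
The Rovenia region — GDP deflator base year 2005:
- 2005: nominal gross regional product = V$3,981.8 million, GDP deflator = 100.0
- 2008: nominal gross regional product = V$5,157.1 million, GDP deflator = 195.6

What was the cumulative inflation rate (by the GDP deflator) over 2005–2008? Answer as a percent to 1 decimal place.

Price-level change = 195.6 / 100.0 − 1 = 0.9560.

95.6%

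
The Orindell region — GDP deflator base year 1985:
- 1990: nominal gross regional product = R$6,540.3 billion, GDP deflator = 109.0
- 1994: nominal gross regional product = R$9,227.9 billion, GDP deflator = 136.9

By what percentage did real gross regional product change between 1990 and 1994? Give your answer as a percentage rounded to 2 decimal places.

12.34%

Real gross regional product 1990 = 6540.3 / 1.090 = 6000.28.
Real gross regional product 1994 = 9227.9 / 1.369 = 6740.61.
Real growth = 6740.61 / 6000.28 − 1 = 0.1234.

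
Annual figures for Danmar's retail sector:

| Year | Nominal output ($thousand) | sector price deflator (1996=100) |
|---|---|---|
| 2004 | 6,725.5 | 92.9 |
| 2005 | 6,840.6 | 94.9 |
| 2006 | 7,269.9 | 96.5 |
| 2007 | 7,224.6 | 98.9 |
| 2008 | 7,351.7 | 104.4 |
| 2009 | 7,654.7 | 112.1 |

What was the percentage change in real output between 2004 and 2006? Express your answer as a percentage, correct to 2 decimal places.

Real output 2004 = 6725.5/0.929 = 7239.50.
Real output 2006 = 7269.9/0.965 = 7533.58.
Change = 7533.58/7239.50 − 1 = 0.0406.

4.06%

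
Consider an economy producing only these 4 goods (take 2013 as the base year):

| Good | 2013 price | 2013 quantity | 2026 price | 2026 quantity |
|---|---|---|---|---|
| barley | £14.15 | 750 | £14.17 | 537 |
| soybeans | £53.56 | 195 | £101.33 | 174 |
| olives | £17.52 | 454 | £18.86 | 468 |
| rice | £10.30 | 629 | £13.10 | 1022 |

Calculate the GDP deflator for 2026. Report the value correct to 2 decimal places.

Nominal GDP 2026 = 14.17·537 + 101.33·174 + 18.86·468 + 13.10·1022 = 47455.39.
Real GDP 2026 (at 2013 prices) = 14.15·537 + 53.56·174 + 17.52·468 + 10.30·1022 = 35643.95.
Deflator = Nominal/Real × 100 = 47455.39/35643.95 × 100 = 133.137.

133.14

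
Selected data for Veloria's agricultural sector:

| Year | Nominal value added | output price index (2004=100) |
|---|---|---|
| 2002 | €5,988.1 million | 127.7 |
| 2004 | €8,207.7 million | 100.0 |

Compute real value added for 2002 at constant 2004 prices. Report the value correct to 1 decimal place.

Real value added = Nominal / (output price index/100) = 5988.1 / 1.277 = 4689.19.

€4,689.2 million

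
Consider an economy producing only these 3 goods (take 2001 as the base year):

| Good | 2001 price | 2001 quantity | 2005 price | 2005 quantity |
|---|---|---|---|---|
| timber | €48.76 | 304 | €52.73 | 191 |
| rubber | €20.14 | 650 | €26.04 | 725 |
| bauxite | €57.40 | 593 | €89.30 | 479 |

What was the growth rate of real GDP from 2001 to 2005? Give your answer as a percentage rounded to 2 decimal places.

-17.02%

Real GDP 2001 = Nominal GDP 2001 = 48.76·304 + 20.14·650 + 57.40·593 = 61952.24.
Real GDP 2005 (at 2001 prices) = 48.76·191 + 20.14·725 + 57.40·479 = 51409.26.
Real growth = 51409.26/61952.24 − 1 = -0.1702.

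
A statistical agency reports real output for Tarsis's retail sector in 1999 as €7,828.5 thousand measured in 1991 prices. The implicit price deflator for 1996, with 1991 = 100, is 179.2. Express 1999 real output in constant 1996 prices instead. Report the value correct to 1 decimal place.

Real output in 1996 prices = Real output in 1991 prices × (P_1996/P_1991) = 7828.5 × 1.792 = 14028.67.

€14,028.7 thousand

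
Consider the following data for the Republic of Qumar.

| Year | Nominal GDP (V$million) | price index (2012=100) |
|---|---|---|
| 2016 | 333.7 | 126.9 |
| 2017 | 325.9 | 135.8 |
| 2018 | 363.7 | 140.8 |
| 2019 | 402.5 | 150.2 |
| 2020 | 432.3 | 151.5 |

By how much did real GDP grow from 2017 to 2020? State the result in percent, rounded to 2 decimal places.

Real GDP 2017 = 325.9/1.358 = 239.99.
Real GDP 2020 = 432.3/1.515 = 285.35.
Change = 285.35/239.99 − 1 = 0.1890.

18.90%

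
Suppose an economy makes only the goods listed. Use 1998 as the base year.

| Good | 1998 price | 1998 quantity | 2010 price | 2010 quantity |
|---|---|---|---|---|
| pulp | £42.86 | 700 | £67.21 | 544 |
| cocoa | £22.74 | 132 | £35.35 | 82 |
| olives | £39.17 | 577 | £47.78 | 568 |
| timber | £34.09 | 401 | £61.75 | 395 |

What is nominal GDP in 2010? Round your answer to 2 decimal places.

Nominal GDP 2010 = Σ (p_2010 × q_2010) = 67.21·544 + 35.35·82 + 47.78·568 + 61.75·395 = 90991.23.

£90991.23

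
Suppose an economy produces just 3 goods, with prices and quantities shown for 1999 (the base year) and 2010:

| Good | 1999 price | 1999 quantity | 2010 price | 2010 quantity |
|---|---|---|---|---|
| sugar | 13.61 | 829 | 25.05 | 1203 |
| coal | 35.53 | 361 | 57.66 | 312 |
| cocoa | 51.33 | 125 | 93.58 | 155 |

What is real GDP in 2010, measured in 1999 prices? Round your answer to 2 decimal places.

35414.34

Real GDP 2010 = Σ (p_1999 × q_2010) = 13.61·1203 + 35.53·312 + 51.33·155 = 35414.34.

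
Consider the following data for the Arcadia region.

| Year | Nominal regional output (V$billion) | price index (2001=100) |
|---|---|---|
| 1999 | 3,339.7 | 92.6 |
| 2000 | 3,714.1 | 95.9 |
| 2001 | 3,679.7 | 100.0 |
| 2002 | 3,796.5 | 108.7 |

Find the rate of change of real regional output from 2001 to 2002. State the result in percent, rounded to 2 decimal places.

-5.08%

Real regional output 2001 = 3679.7/1.000 = 3679.70.
Real regional output 2002 = 3796.5/1.087 = 3492.64.
Change = 3492.64/3679.70 − 1 = -0.0508.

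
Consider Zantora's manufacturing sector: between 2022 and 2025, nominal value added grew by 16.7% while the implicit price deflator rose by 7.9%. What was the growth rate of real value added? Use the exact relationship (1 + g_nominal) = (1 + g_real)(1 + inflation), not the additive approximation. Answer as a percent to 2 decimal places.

(1 + g_nom) = (1 + g_real)(1 + π), so g_real = 1.1670 / 1.0790 − 1 = 0.08156.

8.16%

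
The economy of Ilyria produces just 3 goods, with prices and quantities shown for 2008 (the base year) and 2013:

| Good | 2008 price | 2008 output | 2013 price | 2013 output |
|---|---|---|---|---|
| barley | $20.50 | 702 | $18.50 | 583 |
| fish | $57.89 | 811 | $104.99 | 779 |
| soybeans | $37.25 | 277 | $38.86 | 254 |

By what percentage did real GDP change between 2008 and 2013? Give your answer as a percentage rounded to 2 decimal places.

-7.19%

Real GDP 2008 = Nominal GDP 2008 = 20.50·702 + 57.89·811 + 37.25·277 = 71658.04.
Real GDP 2013 (at 2008 prices) = 20.50·583 + 57.89·779 + 37.25·254 = 66509.31.
Real growth = 66509.31/71658.04 − 1 = -0.0719.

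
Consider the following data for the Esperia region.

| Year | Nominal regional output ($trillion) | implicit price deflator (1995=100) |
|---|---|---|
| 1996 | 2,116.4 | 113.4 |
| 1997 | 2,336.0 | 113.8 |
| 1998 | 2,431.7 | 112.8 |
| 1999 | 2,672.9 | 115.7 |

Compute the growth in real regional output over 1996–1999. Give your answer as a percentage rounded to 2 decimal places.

23.78%

Real regional output 1996 = 2116.4/1.134 = 1866.31.
Real regional output 1999 = 2672.9/1.157 = 2310.20.
Change = 2310.20/1866.31 − 1 = 0.2378.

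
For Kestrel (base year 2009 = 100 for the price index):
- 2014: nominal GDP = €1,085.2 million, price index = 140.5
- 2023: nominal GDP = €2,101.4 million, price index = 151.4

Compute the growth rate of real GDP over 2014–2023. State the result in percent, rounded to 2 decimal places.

Deflate each year: 2014 → 1085.2/1.405 = 772.38; 2023 → 2101.4/1.514 = 1387.98.
So real GDP changed by 1387.98/772.38 − 1 = 0.7970, i.e. 79.70%.

79.70%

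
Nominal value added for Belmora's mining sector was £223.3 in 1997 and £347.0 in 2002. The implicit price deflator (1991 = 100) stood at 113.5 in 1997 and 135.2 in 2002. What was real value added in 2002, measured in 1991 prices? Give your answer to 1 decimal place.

Real value added = Nominal / (implicit price deflator/100) = 347.0 / 1.352 = 256.66.

£256.7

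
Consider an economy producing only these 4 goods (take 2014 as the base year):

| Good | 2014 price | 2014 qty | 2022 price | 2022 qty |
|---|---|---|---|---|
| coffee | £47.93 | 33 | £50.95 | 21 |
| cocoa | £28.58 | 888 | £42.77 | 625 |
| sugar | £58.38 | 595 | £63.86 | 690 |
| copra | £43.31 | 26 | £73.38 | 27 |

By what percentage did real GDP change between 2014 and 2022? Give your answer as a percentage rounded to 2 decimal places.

Real GDP 2014 = Nominal GDP 2014 = 47.93·33 + 28.58·888 + 58.38·595 + 43.31·26 = 62822.89.
Real GDP 2022 (at 2014 prices) = 47.93·21 + 28.58·625 + 58.38·690 + 43.31·27 = 60320.60.
Real growth = 60320.60/62822.89 − 1 = -0.0398.

-3.98%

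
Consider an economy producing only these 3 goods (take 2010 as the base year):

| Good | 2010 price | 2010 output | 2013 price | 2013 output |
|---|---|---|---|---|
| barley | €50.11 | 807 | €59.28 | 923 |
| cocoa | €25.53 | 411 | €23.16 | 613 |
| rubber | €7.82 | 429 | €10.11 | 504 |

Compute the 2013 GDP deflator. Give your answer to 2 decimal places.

Nominal GDP 2013 = 59.28·923 + 23.16·613 + 10.11·504 = 74007.96.
Real GDP 2013 (at 2010 prices) = 50.11·923 + 25.53·613 + 7.82·504 = 65842.70.
Deflator = Nominal/Real × 100 = 74007.96/65842.70 × 100 = 112.401.

112.40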